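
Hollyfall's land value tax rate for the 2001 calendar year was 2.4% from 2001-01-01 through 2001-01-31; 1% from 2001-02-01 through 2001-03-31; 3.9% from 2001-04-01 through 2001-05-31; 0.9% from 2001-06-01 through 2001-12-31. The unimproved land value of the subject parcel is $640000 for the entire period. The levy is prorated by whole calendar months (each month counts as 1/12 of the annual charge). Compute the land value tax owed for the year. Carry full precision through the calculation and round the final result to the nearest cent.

$9866.67

2001-01-01 to 2001-01-31: 1 month at 2.4% → $640000 × 2.4% × 1/12 = $1280.0000
2001-02-01 to 2001-03-31: 2 months at 1% → $640000 × 1% × 2/12 = $1066.6667
2001-04-01 to 2001-05-31: 2 months at 3.9% → $640000 × 3.9% × 2/12 = $4160.0000
2001-06-01 to 2001-12-31: 7 months at 0.9% → $640000 × 0.9% × 7/12 = $3360.0000
Total = $9866.6667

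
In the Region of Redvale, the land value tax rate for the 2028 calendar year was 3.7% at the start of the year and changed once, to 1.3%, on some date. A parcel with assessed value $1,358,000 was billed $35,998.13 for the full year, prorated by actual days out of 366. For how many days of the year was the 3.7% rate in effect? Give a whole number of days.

Let d = days at the first rate; then 366 − d days at the second rate.
$1,358,000 × [3.7%·d + 1.3%·(366−d)] / 366 = $35,998.13
Solving gives d = 206, so the new rate took effect on 25 Jul 2028.

206 days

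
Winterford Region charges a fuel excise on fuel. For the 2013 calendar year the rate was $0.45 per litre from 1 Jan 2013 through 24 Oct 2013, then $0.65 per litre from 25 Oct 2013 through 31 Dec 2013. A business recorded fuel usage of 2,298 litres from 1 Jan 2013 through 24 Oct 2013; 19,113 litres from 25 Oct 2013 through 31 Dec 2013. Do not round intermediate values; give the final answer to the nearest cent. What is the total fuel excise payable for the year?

$13,457.55

1 Jan – 24 Oct 2013: 2,298 litres at $0.45/litre → $1,034.10
25 Oct – 31 Dec 2013: 19,113 litres at $0.65/litre → $12,423.45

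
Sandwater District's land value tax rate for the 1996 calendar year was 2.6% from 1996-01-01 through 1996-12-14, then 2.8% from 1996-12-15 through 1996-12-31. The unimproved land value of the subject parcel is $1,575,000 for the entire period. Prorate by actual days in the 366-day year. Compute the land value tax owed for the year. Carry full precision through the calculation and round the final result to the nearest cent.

$41,096.31

1996-01-01 to 1996-12-14: 349 days at 2.6% → $1,575,000 × 2.6% × 349/366 = $39,047.9508
1996-12-15 to 1996-12-31: 17 days at 2.8% → $1,575,000 × 2.8% × 17/366 = $2,048.3607
Total = $41,096.3115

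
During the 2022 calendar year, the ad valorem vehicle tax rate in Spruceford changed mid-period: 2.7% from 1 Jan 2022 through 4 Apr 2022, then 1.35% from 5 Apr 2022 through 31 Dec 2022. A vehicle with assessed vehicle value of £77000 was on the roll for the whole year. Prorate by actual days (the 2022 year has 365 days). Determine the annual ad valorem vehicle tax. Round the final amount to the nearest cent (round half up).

£1307.21

1 Jan – 4 Apr 2022: 94 days at 2.7% → £77000 × 2.7% × 94/365 = £535.4137
5 Apr – 31 Dec 2022: 271 days at 1.35% → £77000 × 1.35% × 271/365 = £771.7932
Total = £1307.2068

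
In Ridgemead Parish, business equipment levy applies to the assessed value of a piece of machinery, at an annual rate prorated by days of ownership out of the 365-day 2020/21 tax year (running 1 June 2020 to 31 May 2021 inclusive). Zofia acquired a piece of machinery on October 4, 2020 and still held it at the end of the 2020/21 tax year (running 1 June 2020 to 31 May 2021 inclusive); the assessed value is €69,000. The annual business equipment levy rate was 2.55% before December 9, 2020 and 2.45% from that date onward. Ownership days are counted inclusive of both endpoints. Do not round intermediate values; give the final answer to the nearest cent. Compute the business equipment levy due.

October 4 – December 8, 2020: 66 days at 2.55% → €69,000 × 2.55% × 66/365 = €318.1562
December 9, 2020 – May 31, 2021: 174 days at 2.45% → €69,000 × 2.45% × 174/365 = €805.8822
Total = €1,124.0384

€1,124.04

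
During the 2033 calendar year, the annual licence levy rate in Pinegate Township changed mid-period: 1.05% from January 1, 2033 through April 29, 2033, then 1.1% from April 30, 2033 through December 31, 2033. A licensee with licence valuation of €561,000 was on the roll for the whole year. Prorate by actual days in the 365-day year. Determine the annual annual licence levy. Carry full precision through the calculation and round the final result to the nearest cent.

January 1 – April 29, 2033: 119 days at 1.05% → €561,000 × 1.05% × 119/365 = €1,920.4644
April 30 – December 31, 2033: 246 days at 1.1% → €561,000 × 1.1% × 246/365 = €4,159.0849
Total = €6,079.5493

€6,079.55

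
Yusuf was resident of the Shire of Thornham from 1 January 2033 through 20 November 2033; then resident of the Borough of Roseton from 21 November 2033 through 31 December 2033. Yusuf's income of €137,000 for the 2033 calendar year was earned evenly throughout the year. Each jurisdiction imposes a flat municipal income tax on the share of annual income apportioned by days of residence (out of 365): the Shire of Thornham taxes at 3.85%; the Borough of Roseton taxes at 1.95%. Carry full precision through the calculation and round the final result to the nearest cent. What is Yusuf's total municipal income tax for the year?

The Shire of Thornham, 1 January – 20 November 2033: 324 days → €137,000 × 3.85% × 324/365 = €4,682.0219
The Borough of Roseton, 21 November – 31 December 2033: 41 days → €137,000 × 1.95% × 41/365 = €300.0863
Total = €4,982.1082

€4,982.11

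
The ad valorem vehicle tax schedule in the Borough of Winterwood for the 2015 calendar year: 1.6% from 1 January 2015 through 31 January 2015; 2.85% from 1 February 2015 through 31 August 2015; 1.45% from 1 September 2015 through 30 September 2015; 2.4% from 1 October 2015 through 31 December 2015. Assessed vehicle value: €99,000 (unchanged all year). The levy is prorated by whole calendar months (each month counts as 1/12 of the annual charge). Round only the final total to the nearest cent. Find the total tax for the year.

1 January – 31 January 2015: 1 month at 1.6% → €99,000 × 1.6% × 1/12 = €132.0000
1 February – 31 August 2015: 7 months at 2.85% → €99,000 × 2.85% × 7/12 = €1,645.8750
1 September – 30 September 2015: 1 month at 1.45% → €99,000 × 1.45% × 1/12 = €119.6250
1 October – 31 December 2015: 3 months at 2.4% → €99,000 × 2.4% × 3/12 = €594.0000
Total = €2,491.5000

€2,491.50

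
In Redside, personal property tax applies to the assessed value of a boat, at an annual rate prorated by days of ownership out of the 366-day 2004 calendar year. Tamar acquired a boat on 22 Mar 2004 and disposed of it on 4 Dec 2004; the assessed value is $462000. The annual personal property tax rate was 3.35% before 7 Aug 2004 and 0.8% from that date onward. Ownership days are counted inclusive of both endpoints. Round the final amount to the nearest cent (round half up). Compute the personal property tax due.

$7047.39

22 Mar – 6 Aug 2004: 138 days at 3.35% → $462000 × 3.35% × 138/366 = $5835.5902
7 Aug – 4 Dec 2004: 120 days at 0.8% → $462000 × 0.8% × 120/366 = $1211.8033
Total = $7047.3934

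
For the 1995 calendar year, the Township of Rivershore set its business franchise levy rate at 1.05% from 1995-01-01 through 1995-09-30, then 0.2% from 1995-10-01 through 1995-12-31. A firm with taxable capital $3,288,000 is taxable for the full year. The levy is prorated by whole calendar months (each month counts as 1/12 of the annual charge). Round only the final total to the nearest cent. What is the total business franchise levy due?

$27,537.00

1995-01-01 to 1995-09-30: 9 months at 1.05% → $3,288,000 × 1.05% × 9/12 = $25,893.0000
1995-10-01 to 1995-12-31: 3 months at 0.2% → $3,288,000 × 0.2% × 3/12 = $1,644.0000
Total = $27,537.0000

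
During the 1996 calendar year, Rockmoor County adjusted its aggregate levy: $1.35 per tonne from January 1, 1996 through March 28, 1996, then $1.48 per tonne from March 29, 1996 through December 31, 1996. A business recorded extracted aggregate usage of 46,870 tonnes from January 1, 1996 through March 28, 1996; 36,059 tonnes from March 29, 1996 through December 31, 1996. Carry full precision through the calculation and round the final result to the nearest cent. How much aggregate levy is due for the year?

$116,641.82

January 1 – March 28, 1996: 46,870 tonnes at $1.35/tonne → $63,274.50
March 29 – December 31, 1996: 36,059 tonnes at $1.48/tonne → $53,367.32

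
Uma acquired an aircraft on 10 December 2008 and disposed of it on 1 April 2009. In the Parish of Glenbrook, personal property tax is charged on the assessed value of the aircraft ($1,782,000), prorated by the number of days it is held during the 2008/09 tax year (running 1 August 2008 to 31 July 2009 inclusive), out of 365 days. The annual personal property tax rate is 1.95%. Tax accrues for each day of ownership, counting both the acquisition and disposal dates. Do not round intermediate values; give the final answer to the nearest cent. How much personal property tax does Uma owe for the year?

Days held (10 December 2008 – 1 April 2009): 113 out of 365
Tax = $1,782,000 × 1.95% × 113/365 = $10,757.9096

$10,757.91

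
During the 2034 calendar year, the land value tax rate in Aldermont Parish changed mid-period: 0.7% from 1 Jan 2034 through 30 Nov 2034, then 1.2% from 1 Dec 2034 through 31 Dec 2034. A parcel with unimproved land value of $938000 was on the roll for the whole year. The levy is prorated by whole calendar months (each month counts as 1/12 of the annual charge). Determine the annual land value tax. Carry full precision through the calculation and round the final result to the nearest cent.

1 Jan – 30 Nov 2034: 11 months at 0.7% → $938000 × 0.7% × 11/12 = $6018.8333
1 Dec – 31 Dec 2034: 1 month at 1.2% → $938000 × 1.2% × 1/12 = $938.0000
Total = $6956.8333

$6956.83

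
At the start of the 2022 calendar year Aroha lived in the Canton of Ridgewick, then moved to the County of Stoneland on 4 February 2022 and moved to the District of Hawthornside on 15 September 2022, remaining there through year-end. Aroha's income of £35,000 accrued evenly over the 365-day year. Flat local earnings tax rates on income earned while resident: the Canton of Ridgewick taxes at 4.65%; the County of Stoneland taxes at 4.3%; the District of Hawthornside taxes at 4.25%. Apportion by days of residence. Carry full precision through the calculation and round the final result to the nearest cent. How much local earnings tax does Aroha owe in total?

The Canton of Ridgewick, 1 January – 3 February 2022: 34 days → £35,000 × 4.65% × 34/365 = £151.6027
The County of Stoneland, 4 February – 14 September 2022: 223 days → £35,000 × 4.3% × 223/365 = £919.4932
The District of Hawthornside, 15 September – 31 December 2022: 108 days → £35,000 × 4.25% × 108/365 = £440.1370
Total = £1,511.2329

£1,511.23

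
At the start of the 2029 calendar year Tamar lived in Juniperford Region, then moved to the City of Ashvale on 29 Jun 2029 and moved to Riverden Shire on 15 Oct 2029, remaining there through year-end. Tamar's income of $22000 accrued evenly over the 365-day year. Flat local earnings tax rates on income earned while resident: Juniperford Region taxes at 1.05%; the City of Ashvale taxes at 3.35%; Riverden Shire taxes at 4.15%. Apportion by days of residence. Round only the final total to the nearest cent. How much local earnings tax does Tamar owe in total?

Juniperford Region, 1 Jan – 28 Jun 2029: 179 days → $22000 × 1.05% × 179/365 = $113.2849
The City of Ashvale, 29 Jun – 14 Oct 2029: 108 days → $22000 × 3.35% × 108/365 = $218.0712
Riverden Shire, 15 Oct – 31 Dec 2029: 78 days → $22000 × 4.15% × 78/365 = $195.1068
Total = $526.4630

$526.46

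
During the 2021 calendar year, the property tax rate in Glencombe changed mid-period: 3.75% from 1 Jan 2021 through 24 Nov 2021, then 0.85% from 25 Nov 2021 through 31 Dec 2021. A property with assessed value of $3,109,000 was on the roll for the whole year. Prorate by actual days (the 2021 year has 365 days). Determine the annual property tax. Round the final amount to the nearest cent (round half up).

$107,447.89

1 Jan – 24 Nov 2021: 328 days at 3.75% → $3,109,000 × 3.75% × 328/365 = $104,769.0411
25 Nov – 31 Dec 2021: 37 days at 0.85% → $3,109,000 × 0.85% × 37/365 = $2,678.8507
Total = $107,447.8918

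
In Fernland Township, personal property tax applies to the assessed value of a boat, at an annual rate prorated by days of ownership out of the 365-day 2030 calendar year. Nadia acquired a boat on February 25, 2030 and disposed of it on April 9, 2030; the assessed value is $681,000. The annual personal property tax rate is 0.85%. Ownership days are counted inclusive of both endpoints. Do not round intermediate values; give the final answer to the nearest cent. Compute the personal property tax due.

Days held (February 25 – April 9, 2030): 44 out of 365
Tax = $681,000 × 0.85% × 44/365 = $697.7918

$697.79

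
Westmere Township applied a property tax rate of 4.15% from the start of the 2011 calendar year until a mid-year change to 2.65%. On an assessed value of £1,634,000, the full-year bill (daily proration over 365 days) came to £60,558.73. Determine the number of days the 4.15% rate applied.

257 days

Let d = days at the first rate; then 365 − d days at the second rate.
£1,634,000 × [4.15%·d + 2.65%·(365−d)] / 365 = £60,558.73
Solving gives d = 257, so the new rate took effect on 15 Sep 2011.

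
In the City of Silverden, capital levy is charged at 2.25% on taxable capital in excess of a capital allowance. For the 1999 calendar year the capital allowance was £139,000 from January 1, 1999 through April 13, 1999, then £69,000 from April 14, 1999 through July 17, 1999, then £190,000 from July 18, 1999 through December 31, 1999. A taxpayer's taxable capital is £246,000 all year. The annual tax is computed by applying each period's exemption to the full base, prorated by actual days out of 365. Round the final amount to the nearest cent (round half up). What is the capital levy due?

£2,292.41

January 1 – April 13, 1999: 103 days, exemption £139,000 → (£246,000 − £139,000) × 2.25% × 103/365 = £679.3767
April 14 – July 17, 1999: 95 days, exemption £69,000 → (£246,000 − £69,000) × 2.25% × 95/365 = £1,036.5411
July 18 – December 31, 1999: 167 days, exemption £190,000 → (£246,000 − £190,000) × 2.25% × 167/365 = £576.4932
Total = £2,292.4110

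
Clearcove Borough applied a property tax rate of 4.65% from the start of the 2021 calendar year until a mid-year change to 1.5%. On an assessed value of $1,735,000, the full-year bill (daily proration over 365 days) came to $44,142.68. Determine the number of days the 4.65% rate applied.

121 days

Let d = days at the first rate; then 365 − d days at the second rate.
$1,735,000 × [4.65%·d + 1.5%·(365−d)] / 365 = $44,142.68
Solving gives d = 121, so the new rate took effect on May 2, 2021.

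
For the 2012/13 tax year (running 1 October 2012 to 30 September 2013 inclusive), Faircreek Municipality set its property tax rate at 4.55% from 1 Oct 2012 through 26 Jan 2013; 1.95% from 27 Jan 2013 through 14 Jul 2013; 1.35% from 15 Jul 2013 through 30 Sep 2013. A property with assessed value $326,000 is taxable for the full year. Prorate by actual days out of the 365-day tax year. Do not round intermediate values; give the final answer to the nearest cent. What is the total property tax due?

1 Oct 2012 – 26 Jan 2013: 118 days at 4.55% → $326,000 × 4.55% × 118/365 = $4,795.3260
27 Jan – 14 Jul 2013: 169 days at 1.95% → $326,000 × 1.95% × 169/365 = $2,943.3781
15 Jul – 30 Sep 2013: 78 days at 1.35% → $326,000 × 1.35% × 78/365 = $940.4877
Total = $8,679.1918

$8,679.19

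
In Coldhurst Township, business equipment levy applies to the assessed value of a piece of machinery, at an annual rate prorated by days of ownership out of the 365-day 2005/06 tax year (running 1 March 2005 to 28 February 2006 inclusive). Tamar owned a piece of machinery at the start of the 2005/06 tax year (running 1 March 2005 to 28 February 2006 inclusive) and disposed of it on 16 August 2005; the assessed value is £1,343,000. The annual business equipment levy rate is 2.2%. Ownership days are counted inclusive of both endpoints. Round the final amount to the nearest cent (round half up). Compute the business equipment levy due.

£13,680.20

Days held (1 March – 16 August 2005): 169 out of 365
Tax = £1,343,000 × 2.2% × 169/365 = £13,680.2027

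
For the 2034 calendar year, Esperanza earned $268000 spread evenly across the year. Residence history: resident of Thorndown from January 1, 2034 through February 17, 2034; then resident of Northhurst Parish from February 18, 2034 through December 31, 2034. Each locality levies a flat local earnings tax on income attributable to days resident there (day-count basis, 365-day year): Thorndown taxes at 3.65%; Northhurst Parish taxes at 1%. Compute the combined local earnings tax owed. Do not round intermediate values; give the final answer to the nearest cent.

Thorndown, January 1 – February 17, 2034: 48 days → $268000 × 3.65% × 48/365 = $1286.4000
Northhurst Parish, February 18 – December 31, 2034: 317 days → $268000 × 1% × 317/365 = $2327.5616
Total = $3613.9616

$3613.96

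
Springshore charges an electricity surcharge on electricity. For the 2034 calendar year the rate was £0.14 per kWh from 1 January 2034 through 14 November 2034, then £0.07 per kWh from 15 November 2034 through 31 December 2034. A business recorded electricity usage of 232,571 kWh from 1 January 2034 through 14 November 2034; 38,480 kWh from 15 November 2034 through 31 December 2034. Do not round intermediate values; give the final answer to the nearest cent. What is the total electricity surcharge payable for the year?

£35,253.54

1 January – 14 November 2034: 232,571 kWh at £0.14/kWh → £32,559.94
15 November – 31 December 2034: 38,480 kWh at £0.07/kWh → £2,693.60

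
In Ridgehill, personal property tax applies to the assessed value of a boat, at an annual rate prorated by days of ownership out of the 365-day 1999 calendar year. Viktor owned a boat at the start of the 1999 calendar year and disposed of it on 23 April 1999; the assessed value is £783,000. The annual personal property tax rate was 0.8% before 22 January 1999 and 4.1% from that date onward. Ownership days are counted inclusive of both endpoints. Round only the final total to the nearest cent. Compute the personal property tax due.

£8,452.11

1 January – 21 January 1999: 21 days at 0.8% → £783,000 × 0.8% × 21/365 = £360.3945
22 January – 23 April 1999: 92 days at 4.1% → £783,000 × 4.1% × 92/365 = £8,091.7151
Total = £8,452.1096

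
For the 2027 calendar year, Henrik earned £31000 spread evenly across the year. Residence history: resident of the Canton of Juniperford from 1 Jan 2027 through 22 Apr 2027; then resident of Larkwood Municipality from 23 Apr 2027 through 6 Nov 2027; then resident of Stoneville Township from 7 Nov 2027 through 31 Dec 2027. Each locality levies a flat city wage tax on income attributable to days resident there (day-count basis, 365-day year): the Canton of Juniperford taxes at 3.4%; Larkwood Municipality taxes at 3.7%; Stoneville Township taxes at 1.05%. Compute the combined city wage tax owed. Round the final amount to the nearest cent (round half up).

£994.68

The Canton of Juniperford, 1 Jan – 22 Apr 2027: 112 days → £31000 × 3.4% × 112/365 = £323.4192
Larkwood Municipality, 23 Apr – 6 Nov 2027: 198 days → £31000 × 3.7% × 198/365 = £622.2082
Stoneville Township, 7 Nov – 31 Dec 2027: 55 days → £31000 × 1.05% × 55/365 = £49.0479
Total = £994.6753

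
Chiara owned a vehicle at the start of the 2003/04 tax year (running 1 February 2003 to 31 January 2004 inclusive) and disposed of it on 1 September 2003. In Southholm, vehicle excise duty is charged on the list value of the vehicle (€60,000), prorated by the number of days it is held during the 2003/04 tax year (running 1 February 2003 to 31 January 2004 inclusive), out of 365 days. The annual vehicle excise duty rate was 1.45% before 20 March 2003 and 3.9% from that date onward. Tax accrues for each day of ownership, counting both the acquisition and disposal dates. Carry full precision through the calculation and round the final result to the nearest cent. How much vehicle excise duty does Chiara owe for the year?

1 February – 19 March 2003: 47 days at 1.45% → €60,000 × 1.45% × 47/365 = €112.0274
20 March – 1 September 2003: 166 days at 3.9% → €60,000 × 3.9% × 166/365 = €1,064.2192
Total = €1,176.2466

€1,176.25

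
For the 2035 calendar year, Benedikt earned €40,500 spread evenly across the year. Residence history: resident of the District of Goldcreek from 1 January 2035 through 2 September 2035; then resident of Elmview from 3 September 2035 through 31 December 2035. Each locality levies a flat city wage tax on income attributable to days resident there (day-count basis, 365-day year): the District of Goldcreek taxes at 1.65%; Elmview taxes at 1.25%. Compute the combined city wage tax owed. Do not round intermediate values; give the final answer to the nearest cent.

€614.99

The District of Goldcreek, 1 January – 2 September 2035: 245 days → €40,500 × 1.65% × 245/365 = €448.5514
Elmview, 3 September – 31 December 2035: 120 days → €40,500 × 1.25% × 120/365 = €166.4384
Total = €614.9897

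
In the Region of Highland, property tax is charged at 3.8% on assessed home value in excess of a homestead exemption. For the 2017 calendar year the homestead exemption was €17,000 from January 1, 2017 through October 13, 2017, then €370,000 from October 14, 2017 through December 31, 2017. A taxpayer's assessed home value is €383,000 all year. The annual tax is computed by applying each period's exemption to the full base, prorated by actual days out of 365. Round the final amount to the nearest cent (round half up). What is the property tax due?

€11,004.70

January 1 – October 13, 2017: 286 days, exemption €17,000 → (€383,000 − €17,000) × 3.8% × 286/365 = €10,897.7753
October 14 – December 31, 2017: 79 days, exemption €370,000 → (€383,000 − €370,000) × 3.8% × 79/365 = €106.9205
Total = €11,004.6959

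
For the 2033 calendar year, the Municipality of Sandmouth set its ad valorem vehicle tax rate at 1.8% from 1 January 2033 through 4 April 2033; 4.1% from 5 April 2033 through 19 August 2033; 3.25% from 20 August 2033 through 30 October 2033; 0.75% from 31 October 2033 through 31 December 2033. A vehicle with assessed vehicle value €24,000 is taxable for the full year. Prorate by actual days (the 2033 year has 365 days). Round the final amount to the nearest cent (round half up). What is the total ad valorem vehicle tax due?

1 January – 4 April 2033: 94 days at 1.8% → €24,000 × 1.8% × 94/365 = €111.2548
5 April – 19 August 2033: 137 days at 4.1% → €24,000 × 4.1% × 137/365 = €369.3370
20 August – 30 October 2033: 72 days at 3.25% → €24,000 × 3.25% × 72/365 = €153.8630
31 October – 31 December 2033: 62 days at 0.75% → €24,000 × 0.75% × 62/365 = €30.5753
Total = €665.0301

€665.03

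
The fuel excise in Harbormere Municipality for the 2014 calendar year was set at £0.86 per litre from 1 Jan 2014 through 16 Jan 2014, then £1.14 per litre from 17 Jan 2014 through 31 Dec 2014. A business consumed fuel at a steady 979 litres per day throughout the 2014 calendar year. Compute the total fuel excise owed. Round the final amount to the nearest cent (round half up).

1 Jan – 16 Jan 2014: 16 days × 979 litres/day = 15,664 litres at £0.86/litre → £13,471.04
17 Jan – 31 Dec 2014: 349 days × 979 litres/day = 341,671 litres at £1.14/litre → £389,504.94

£402,975.98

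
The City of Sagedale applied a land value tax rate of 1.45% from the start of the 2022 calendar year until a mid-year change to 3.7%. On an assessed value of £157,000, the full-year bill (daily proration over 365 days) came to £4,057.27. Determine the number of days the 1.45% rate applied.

Let d = days at the first rate; then 365 − d days at the second rate.
£157,000 × [1.45%·d + 3.7%·(365−d)] / 365 = £4,057.27
Solving gives d = 181, so the new rate took effect on 1 Jul 2022.

181 days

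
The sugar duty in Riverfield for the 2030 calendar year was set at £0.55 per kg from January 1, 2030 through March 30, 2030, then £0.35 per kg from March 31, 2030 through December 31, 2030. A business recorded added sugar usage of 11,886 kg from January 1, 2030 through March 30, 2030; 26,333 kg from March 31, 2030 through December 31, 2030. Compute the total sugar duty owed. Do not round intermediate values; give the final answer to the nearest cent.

£15,753.85

January 1 – March 30, 2030: 11,886 kg at £0.55/kg → £6,537.30
March 31 – December 31, 2030: 26,333 kg at £0.35/kg → £9,216.55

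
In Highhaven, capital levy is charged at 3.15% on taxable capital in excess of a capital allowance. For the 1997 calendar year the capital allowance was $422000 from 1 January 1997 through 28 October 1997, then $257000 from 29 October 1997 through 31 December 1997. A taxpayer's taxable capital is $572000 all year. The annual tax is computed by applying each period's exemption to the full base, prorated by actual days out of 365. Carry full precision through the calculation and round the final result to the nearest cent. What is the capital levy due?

$5636.34

1 January – 28 October 1997: 301 days, exemption $422000 → ($572000 − $422000) × 3.15% × 301/365 = $3896.5068
29 October – 31 December 1997: 64 days, exemption $257000 → ($572000 − $257000) × 3.15% × 64/365 = $1739.8356
Total = $5636.3425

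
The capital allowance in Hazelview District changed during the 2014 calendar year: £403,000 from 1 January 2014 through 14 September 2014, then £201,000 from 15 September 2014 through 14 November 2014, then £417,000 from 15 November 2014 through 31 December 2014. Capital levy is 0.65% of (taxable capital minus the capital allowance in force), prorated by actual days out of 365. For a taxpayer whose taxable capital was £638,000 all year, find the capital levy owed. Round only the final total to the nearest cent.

1 January – 14 September 2014: 257 days, exemption £403,000 → (£638,000 − £403,000) × 0.65% × 257/365 = £1,075.5274
15 September – 14 November 2014: 61 days, exemption £201,000 → (£638,000 − £201,000) × 0.65% × 61/365 = £474.7137
15 November – 31 December 2014: 47 days, exemption £417,000 → (£638,000 − £417,000) × 0.65% × 47/365 = £184.9740
Total = £1,735.2151

£1,735.22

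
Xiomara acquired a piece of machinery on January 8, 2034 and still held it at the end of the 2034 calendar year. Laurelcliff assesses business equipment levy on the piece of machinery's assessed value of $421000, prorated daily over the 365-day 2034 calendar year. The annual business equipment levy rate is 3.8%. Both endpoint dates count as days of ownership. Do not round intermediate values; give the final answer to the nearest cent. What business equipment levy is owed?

$15691.19

Days held (January 8 – December 31, 2034): 358 out of 365
Tax = $421000 × 3.8% × 358/365 = $15691.1890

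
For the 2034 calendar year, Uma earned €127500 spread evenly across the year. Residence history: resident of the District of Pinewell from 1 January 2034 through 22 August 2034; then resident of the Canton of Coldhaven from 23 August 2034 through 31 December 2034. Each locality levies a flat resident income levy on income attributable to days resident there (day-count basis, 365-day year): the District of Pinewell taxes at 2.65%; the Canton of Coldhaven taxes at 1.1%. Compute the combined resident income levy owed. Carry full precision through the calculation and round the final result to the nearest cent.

The District of Pinewell, 1 January – 22 August 2034: 234 days → €127500 × 2.65% × 234/365 = €2166.1027
The Canton of Coldhaven, 23 August – 31 December 2034: 131 days → €127500 × 1.1% × 131/365 = €503.3630
Total = €2669.4658

€2669.47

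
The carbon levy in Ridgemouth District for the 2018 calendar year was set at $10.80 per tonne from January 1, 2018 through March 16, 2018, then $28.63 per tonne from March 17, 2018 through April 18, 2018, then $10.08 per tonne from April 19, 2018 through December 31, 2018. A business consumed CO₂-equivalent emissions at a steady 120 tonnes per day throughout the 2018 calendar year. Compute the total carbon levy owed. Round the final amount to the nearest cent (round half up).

January 1 – March 16, 2018: 75 days × 120 tonnes/day = 9,000 tonnes at $10.80/tonne → $97200.00
March 17 – April 18, 2018: 33 days × 120 tonnes/day = 3,960 tonnes at $28.63/tonne → $113374.80
April 19 – December 31, 2018: 257 days × 120 tonnes/day = 30,840 tonnes at $10.08/tonne → $310867.20

$521442.00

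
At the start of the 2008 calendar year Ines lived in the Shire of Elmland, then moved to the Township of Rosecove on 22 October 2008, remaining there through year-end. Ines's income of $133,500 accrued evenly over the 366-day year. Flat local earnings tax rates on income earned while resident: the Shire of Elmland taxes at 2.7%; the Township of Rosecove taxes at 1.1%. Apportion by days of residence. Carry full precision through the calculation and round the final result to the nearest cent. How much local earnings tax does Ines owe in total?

The Shire of Elmland, 1 January – 21 October 2008: 295 days → $133,500 × 2.7% × 295/366 = $2,905.2664
The Township of Rosecove, 22 October – 31 December 2008: 71 days → $133,500 × 1.1% × 71/366 = $284.8730
Total = $3,190.1393

$3,190.14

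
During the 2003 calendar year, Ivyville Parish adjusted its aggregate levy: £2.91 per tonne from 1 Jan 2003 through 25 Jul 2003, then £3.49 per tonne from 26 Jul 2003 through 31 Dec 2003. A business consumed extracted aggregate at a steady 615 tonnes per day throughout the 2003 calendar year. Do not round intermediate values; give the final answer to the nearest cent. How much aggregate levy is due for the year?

£709,937.55

1 Jan – 25 Jul 2003: 206 days × 615 tonnes/day = 126,690 tonnes at £2.91/tonne → £368,667.90
26 Jul – 31 Dec 2003: 159 days × 615 tonnes/day = 97,785 tonnes at £3.49/tonne → £341,269.65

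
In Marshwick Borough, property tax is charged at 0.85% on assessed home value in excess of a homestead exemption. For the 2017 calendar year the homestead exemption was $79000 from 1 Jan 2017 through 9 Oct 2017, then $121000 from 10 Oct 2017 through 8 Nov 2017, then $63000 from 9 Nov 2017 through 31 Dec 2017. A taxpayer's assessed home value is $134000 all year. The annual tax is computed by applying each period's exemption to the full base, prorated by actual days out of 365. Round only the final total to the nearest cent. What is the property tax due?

1 Jan – 9 Oct 2017: 282 days, exemption $79000 → ($134000 − $79000) × 0.85% × 282/365 = $361.1918
10 Oct – 8 Nov 2017: 30 days, exemption $121000 → ($134000 − $121000) × 0.85% × 30/365 = $9.0822
9 Nov – 31 Dec 2017: 53 days, exemption $63000 → ($134000 − $63000) × 0.85% × 53/365 = $87.6315
Total = $457.9055

$457.91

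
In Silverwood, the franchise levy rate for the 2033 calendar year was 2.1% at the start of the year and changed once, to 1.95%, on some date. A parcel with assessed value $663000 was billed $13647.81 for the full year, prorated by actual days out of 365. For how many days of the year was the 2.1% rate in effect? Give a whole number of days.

Let d = days at the first rate; then 365 − d days at the second rate.
$663000 × [2.1%·d + 1.95%·(365−d)] / 365 = $13647.81
Solving gives d = 264, so the new rate took effect on 22 September 2033.

264 days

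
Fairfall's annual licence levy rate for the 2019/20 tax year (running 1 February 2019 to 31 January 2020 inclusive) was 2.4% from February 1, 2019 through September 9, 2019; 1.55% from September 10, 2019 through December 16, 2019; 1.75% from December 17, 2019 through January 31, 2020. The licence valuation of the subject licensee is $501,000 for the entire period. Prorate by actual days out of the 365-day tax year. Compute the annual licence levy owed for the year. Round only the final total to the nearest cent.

February 1 – September 9, 2019: 221 days at 2.4% → $501,000 × 2.4% × 221/365 = $7,280.2849
September 10 – December 16, 2019: 98 days at 1.55% → $501,000 × 1.55% × 98/365 = $2,084.9836
December 17, 2019 – January 31, 2020: 46 days at 1.75% → $501,000 × 1.75% × 46/365 = $1,104.9452
Total = $10,470.2137

$10,470.21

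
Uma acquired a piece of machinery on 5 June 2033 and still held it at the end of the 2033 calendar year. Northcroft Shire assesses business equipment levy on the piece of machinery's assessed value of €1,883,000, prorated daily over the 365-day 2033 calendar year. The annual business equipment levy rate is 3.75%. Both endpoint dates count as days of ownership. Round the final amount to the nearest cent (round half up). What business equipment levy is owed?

Days held (5 June – 31 December 2033): 210 out of 365
Tax = €1,883,000 × 3.75% × 210/365 = €40,626.3699

€40,626.37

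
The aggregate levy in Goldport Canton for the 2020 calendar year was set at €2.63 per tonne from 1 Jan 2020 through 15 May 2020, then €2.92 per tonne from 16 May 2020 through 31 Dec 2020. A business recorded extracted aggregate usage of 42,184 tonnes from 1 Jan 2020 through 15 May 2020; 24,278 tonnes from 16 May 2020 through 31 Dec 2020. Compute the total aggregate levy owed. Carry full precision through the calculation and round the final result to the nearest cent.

1 Jan – 15 May 2020: 42,184 tonnes at €2.63/tonne → €110,943.92
16 May – 31 Dec 2020: 24,278 tonnes at €2.92/tonne → €70,891.76

€181,835.68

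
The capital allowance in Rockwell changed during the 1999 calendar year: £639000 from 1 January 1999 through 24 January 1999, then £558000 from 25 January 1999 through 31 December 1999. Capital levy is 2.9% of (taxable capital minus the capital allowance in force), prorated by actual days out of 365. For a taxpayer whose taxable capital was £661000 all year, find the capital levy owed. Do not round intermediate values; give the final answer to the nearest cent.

1 January – 24 January 1999: 24 days, exemption £639000 → (£661000 − £639000) × 2.9% × 24/365 = £41.9507
25 January – 31 December 1999: 341 days, exemption £558000 → (£661000 − £558000) × 2.9% × 341/365 = £2790.5945
Total = £2832.5452

£2832.55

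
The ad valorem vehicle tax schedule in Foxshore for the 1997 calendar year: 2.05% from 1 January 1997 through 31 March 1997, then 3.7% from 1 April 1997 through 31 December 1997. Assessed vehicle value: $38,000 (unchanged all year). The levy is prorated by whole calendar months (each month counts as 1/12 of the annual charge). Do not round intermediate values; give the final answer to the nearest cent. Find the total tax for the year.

$1,249.25

1 January – 31 March 1997: 3 months at 2.05% → $38,000 × 2.05% × 3/12 = $194.7500
1 April – 31 December 1997: 9 months at 3.7% → $38,000 × 3.7% × 9/12 = $1,054.5000
Total = $1,249.2500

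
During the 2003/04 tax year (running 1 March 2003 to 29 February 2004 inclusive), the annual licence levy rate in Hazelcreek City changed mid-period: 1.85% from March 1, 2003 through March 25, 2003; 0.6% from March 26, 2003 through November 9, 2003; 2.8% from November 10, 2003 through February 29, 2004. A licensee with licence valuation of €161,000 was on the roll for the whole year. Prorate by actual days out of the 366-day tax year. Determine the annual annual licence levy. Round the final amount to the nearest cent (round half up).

€2,187.36

March 1 – March 25, 2003: 25 days at 1.85% → €161,000 × 1.85% × 25/366 = €203.4495
March 26 – November 9, 2003: 229 days at 0.6% → €161,000 × 0.6% × 229/366 = €604.4098
November 10, 2003 – February 29, 2004: 112 days at 2.8% → €161,000 × 2.8% × 112/366 = €1,379.4973
Total = €2,187.3566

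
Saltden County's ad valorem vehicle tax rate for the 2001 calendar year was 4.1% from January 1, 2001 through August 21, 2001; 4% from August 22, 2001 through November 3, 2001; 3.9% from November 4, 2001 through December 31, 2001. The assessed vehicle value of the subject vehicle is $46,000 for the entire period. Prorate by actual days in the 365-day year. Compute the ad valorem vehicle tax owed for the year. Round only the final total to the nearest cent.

January 1 – August 21, 2001: 233 days at 4.1% → $46,000 × 4.1% × 233/365 = $1,203.9397
August 22 – November 3, 2001: 74 days at 4% → $46,000 × 4% × 74/365 = $373.0411
November 4 – December 31, 2001: 58 days at 3.9% → $46,000 × 3.9% × 58/365 = $285.0740
Total = $1,862.0548

$1,862.05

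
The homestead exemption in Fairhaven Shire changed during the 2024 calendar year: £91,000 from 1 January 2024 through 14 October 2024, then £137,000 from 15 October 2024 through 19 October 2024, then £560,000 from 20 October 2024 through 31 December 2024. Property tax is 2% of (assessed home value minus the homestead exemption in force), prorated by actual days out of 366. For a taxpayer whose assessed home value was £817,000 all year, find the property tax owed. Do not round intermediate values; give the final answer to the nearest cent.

£12,636.56

1 January – 14 October 2024: 288 days, exemption £91,000 → (£817,000 − £91,000) × 2% × 288/366 = £11,425.5738
15 October – 19 October 2024: 5 days, exemption £137,000 → (£817,000 − £137,000) × 2% × 5/366 = £185.7923
20 October – 31 December 2024: 73 days, exemption £560,000 → (£817,000 − £560,000) × 2% × 73/366 = £1,025.1913
Total = £12,636.5574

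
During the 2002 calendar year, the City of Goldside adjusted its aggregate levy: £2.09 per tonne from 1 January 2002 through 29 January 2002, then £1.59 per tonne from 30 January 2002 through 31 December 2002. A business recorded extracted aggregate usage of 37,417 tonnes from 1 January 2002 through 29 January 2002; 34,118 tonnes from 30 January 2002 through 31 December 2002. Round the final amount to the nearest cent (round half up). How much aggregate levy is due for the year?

1 January – 29 January 2002: 37,417 tonnes at £2.09/tonne → £78,201.53
30 January – 31 December 2002: 34,118 tonnes at £1.59/tonne → £54,247.62

£132,449.15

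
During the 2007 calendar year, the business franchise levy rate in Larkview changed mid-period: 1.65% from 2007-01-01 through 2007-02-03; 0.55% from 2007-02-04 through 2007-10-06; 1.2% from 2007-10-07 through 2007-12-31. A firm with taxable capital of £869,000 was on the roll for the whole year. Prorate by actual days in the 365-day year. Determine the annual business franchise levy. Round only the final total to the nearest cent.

£7,000.81

2007-01-01 to 2007-02-03: 34 days at 1.65% → £869,000 × 1.65% × 34/365 = £1,335.6411
2007-02-04 to 2007-10-06: 245 days at 0.55% → £869,000 × 0.55% × 245/365 = £3,208.1575
2007-10-07 to 2007-12-31: 86 days at 1.2% → £869,000 × 1.2% × 86/365 = £2,457.0082
Total = £7,000.8068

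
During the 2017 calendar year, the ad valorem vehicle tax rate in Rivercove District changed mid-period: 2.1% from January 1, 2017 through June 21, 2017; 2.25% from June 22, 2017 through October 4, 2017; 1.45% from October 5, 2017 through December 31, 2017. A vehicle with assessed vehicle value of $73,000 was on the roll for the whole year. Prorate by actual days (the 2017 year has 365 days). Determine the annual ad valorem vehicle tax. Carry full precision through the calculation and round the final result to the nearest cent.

$1,450.10

January 1 – June 21, 2017: 172 days at 2.1% → $73,000 × 2.1% × 172/365 = $722.4000
June 22 – October 4, 2017: 105 days at 2.25% → $73,000 × 2.25% × 105/365 = $472.5000
October 5 – December 31, 2017: 88 days at 1.45% → $73,000 × 1.45% × 88/365 = $255.2000
Total = $1,450.1000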